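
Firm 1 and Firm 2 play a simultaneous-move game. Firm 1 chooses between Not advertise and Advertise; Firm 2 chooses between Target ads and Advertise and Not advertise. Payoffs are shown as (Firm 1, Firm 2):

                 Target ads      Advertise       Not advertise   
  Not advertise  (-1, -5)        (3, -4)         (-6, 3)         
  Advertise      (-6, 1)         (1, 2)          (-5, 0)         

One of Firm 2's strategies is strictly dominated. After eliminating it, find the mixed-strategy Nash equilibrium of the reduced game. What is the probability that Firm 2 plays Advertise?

q = 1/3

Firm 2's strategy Target ads is strictly dominated by Advertise: -4 > -5 and 2 > 1. Eliminate Target ads.
Firm 2's mix must leave Firm 1 indifferent between Not advertise and Advertise.
  Firm 1's payoff from Not advertise: q·3 + (1−q)·(-6) = 9q - 6
  Firm 1's payoff from Advertise: q·1 + (1−q)·(-5) = 6q - 5
  9q - 6 = 6q - 5  ⇒  3q = 1  ⇒  q = 1/3.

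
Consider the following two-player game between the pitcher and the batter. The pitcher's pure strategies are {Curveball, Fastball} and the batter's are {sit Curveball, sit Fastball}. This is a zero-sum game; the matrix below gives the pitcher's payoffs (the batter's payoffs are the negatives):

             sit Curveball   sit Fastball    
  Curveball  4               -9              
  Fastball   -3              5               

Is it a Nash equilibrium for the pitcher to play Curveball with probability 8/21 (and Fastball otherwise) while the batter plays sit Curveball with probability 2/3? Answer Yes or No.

Check the batter's indifference given the pitcher's mix p = 8/21:
  payoff from sit Curveball = 1/3; payoff from sit Fastball = 1/3 — equal.
Check the pitcher's indifference given the batter's mix q = 2/3:
  payoff from Curveball = -1/3; payoff from Fastball = -1/3 — equal.
Both players are indifferent, so neither can profitably deviate.

Yes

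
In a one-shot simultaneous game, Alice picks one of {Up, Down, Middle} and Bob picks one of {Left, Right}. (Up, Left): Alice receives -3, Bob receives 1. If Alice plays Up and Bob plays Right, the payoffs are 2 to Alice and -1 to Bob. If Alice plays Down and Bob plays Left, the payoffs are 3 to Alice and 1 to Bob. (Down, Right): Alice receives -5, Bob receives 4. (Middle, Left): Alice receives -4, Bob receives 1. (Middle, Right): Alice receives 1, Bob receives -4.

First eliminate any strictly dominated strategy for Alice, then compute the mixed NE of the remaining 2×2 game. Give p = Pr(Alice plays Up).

p = 3/5

Alice's strategy Middle is strictly dominated by Up: -3 > -4 and 2 > 1. Eliminate Middle.
Bob's indifference between Left and Right determines Alice's mixing probability p:
  Bob's payoff from Left: p·1 + (1−p)·1 = 1
  Bob's payoff from Right: p·(-1) + (1−p)·4 = -5p + 4
  1 = -5p + 4  ⇒  5p = 3  ⇒  p = 3/5.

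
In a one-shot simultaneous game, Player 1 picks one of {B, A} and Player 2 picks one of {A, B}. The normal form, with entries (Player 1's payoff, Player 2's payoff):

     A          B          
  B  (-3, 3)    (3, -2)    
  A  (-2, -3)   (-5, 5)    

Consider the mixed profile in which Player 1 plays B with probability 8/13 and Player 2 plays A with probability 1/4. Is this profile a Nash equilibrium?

Given Player 2's mix q = 1/4, Player 1's payoff from B is 3/2 but from A is -17/4. Player 1 strictly prefers B, so Player 1 would not mix.
So the proposed profile is not a Nash equilibrium.

No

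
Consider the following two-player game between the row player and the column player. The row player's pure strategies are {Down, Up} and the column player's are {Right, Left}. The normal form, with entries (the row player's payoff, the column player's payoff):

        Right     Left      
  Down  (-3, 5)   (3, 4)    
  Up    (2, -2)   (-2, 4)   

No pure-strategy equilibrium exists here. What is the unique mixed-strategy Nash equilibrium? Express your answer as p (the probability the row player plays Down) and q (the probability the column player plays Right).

p = 6/7, q = 1/2

For the column player to be willing to mix, the column player must be indifferent between Right and Left, which pins down the row player's mix.
  the column player's payoff to Right: p·5 + (1−p)·(-2) = 7p - 2
  the column player's payoff to Left: p·4 + (1−p)·4 = 4
  7p - 2 = 4  ⇒  7p = 6  ⇒  p = 6/7.
Set the row player's expected payoff from Down equal to that from Up:
  the row player's payoff from Down: q·(-3) + (1−q)·3 = -6q + 3
  the row player's payoff from Up: q·2 + (1−q)·(-2) = 4q - 2
  -6q + 3 = 4q - 2  ⇒  -10q = -5  ⇒  q = 1/2.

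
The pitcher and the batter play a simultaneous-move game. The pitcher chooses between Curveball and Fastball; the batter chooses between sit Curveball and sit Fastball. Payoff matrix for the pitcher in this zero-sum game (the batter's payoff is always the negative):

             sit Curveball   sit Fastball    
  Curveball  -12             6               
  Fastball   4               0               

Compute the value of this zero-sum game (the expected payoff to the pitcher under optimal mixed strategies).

In a mixed equilibrium the pitcher is indifferent between Curveball and Fastball; this condition fixes q.
  the pitcher's payoff from Curveball: q·(-12) + (1−q)·6 = -18q + 6
  the pitcher's payoff from Fastball: q·4 + (1−q)·0 = 4q
  -18q + 6 = 4q  ⇒  -22q = -6  ⇒  q = 3/11.
The value is the pitcher's expected payoff against this mix (using Curveball): (3/11)·(-12) + (8/11)·6 = 12/11.

v = 12/11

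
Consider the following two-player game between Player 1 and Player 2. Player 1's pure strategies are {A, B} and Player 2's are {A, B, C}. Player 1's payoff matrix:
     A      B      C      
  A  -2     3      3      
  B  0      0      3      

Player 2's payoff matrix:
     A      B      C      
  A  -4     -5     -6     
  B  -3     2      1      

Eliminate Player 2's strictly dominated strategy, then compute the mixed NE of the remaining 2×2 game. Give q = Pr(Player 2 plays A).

q = 3/5

Player 2's strategy C is strictly dominated by B: -5 > -6 and 2 > 1. Eliminate C.
Set Player 1's expected payoff from A equal to that from B:
  Player 1's payoff from A: q·(-2) + (1−q)·3 = -5q + 3
  Player 1's payoff from B: q·0 + (1−q)·0 = 0
  -5q + 3 = 0  ⇒  -5q = -3  ⇒  q = 3/5.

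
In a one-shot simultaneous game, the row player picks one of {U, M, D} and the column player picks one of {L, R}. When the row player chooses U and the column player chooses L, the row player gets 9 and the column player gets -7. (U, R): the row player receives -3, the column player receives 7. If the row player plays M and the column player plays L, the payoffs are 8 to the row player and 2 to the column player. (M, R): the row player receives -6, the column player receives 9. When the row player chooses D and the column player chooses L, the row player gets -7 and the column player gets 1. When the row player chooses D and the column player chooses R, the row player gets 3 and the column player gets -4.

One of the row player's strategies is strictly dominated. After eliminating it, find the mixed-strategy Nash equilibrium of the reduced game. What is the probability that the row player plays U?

p = 5/19

The row player's strategy M is strictly dominated by U: 9 > 8 and -3 > -6. Eliminate M.
The column player's indifference between L and R determines the row player's mixing probability p:
  the column player's payoff from L: p·(-7) + (1−p)·1 = -8p + 1
  the column player's payoff from R: p·7 + (1−p)·(-4) = 11p - 4
  -8p + 1 = 11p - 4  ⇒  -19p = -5  ⇒  p = 5/19.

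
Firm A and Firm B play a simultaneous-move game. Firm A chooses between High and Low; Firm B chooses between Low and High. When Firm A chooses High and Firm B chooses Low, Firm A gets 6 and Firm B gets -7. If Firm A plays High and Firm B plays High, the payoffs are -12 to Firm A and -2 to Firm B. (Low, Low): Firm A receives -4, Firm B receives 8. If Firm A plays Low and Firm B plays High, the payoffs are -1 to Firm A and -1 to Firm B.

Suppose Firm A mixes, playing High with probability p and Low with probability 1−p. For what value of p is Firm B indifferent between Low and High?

Firm B's indifference between Low and High determines Firm A's mixing probability p:
  Firm B's payoff to Low: p·(-7) + (1−p)·8 = -15p + 8
  Firm B's payoff to High: p·(-2) + (1−p)·(-1) = -p - 1
  -15p + 8 = -p - 1  ⇒  -14p = -9  ⇒  p = 9/14.

p = 9/14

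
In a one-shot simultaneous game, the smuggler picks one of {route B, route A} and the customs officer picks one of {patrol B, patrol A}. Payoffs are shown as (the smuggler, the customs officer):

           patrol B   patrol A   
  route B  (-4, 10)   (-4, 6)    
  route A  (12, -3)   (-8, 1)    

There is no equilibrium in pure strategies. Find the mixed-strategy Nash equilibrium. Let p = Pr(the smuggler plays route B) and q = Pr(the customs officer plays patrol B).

The smuggler's mix must leave the customs officer indifferent between patrol B and patrol A.
  the customs officer's payoff to patrol B: p·10 + (1−p)·(-3) = 13p - 3
  the customs officer's payoff to patrol A: p·6 + (1−p)·1 = 5p + 1
  13p - 3 = 5p + 1  ⇒  8p = 4  ⇒  p = 1/2.
The smuggler's indifference between route B and route A determines the customs officer's mixing probability q:
  the smuggler's payoff to route B: q·(-4) + (1−q)·(-4) = -4
  the smuggler's payoff to route A: q·12 + (1−q)·(-8) = 20q - 8
  -4 = 20q - 8  ⇒  -20q = -4  ⇒  q = 1/5.

p = 1/2, q = 1/5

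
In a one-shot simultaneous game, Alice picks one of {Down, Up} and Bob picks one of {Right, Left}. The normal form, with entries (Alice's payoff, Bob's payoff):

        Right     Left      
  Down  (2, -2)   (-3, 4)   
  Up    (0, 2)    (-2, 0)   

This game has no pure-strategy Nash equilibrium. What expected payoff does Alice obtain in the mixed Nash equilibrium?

Set Alice's expected payoff from Down equal to that from Up:
  Alice's expected payoff from Down: q·2 + (1−q)·(-3) = 5q - 3
  Alice's expected payoff from Up: q·0 + (1−q)·(-2) = 2q - 2
  5q - 3 = 2q - 2  ⇒  3q = 1  ⇒  q = 1/3.
At equilibrium Alice is indifferent across rows, so Alice's payoff equals the payoff from Down: (1/3)·2 + (2/3)·(-3) = -4/3.

-4/3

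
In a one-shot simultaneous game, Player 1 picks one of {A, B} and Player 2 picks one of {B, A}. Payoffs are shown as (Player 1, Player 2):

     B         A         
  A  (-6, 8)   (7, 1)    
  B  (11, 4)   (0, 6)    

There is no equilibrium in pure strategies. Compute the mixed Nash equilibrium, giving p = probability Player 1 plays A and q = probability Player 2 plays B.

p = 2/9, q = 7/24

Player 1's mix must leave Player 2 indifferent between B and A.
  Player 2's payoff to B: p·8 + (1−p)·4 = 4p + 4
  Player 2's payoff to A: p·1 + (1−p)·6 = -5p + 6
  4p + 4 = -5p + 6  ⇒  9p = 2  ⇒  p = 2/9.
In a mixed equilibrium Player 1 is indifferent between A and B; this condition fixes q.
  Player 1's payoff from A: q·(-6) + (1−q)·7 = -13q + 7
  Player 1's payoff from B: q·11 + (1−q)·0 = 11q
  -13q + 7 = 11q  ⇒  -24q = -7  ⇒  q = 7/24.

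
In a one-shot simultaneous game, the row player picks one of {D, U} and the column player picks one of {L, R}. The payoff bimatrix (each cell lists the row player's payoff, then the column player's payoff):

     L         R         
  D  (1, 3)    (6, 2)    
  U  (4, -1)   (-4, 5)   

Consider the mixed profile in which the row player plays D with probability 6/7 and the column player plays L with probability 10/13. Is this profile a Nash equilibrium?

Yes

Check the column player's indifference given the row player's mix p = 6/7:
  payoff from L = 17/7; payoff from R = 17/7 — equal.
Check the row player's indifference given the column player's mix q = 10/13:
  payoff from D = 28/13; payoff from U = 28/13 — equal.
Both players are indifferent, so neither can profitably deviate.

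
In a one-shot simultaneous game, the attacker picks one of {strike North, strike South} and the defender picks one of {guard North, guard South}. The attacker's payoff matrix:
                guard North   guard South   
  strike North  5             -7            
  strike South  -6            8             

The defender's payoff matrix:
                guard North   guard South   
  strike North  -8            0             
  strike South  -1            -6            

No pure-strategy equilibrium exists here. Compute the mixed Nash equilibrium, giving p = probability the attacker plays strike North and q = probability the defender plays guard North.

The defender's indifference between guard North and guard South determines the attacker's mixing probability p:
  the defender's payoff to guard North: p·(-8) + (1−p)·(-1) = -7p - 1
  the defender's payoff to guard South: p·0 + (1−p)·(-6) = 6p - 6
  -7p - 1 = 6p - 6  ⇒  -13p = -5  ⇒  p = 5/13.
The attacker's indifference between strike North and strike South determines the defender's mixing probability q:
  the attacker's payoff to strike North: q·5 + (1−q)·(-7) = 12q - 7
  the attacker's payoff to strike South: q·(-6) + (1−q)·8 = -14q + 8
  12q - 7 = -14q + 8  ⇒  26q = 15  ⇒  q = 15/26.

p = 5/13, q = 15/26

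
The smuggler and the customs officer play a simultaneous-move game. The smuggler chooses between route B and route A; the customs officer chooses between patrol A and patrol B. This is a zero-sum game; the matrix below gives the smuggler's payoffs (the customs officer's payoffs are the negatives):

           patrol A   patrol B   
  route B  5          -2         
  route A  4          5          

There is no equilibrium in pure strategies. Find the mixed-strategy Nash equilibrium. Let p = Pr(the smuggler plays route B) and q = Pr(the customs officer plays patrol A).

p = 1/8, q = 7/8

Set the customs officer's expected payoff from patrol A equal to that from patrol B:
  the customs officer's expected payoff from patrol A: p·(-5) + (1−p)·(-4) = -p - 4
  the customs officer's expected payoff from patrol B: p·2 + (1−p)·(-5) = 7p - 5
  -p - 4 = 7p - 5  ⇒  -8p = -1  ⇒  p = 1/8.
In a mixed equilibrium the smuggler is indifferent between route B and route A; this condition fixes q.
  the smuggler's payoff to route B: q·5 + (1−q)·(-2) = 7q - 2
  the smuggler's payoff to route A: q·4 + (1−q)·5 = -q + 5
  7q - 2 = -q + 5  ⇒  8q = 7  ⇒  q = 7/8.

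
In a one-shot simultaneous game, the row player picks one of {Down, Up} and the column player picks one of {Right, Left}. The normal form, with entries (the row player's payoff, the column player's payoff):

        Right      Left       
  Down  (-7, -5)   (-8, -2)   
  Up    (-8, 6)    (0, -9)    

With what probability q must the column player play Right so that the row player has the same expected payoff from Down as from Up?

q = 8/9

The column player's mix must leave the row player indifferent between Down and Up.
  the row player's payoff from Down: q·(-7) + (1−q)·(-8) = q - 8
  the row player's payoff from Up: q·(-8) + (1−q)·0 = -8q
  q - 8 = -8q  ⇒  9q = 8  ⇒  q = 8/9.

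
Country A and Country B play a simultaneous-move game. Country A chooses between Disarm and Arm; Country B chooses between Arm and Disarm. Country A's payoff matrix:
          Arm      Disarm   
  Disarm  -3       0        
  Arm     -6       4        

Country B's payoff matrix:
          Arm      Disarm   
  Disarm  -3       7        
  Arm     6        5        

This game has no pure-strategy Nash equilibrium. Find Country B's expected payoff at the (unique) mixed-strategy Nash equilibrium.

In a mixed equilibrium Country B is indifferent between Arm and Disarm; this condition fixes p.
  Country B's payoff from Arm: p·(-3) + (1−p)·6 = -9p + 6
  Country B's payoff from Disarm: p·7 + (1−p)·5 = 2p + 5
  -9p + 6 = 2p + 5  ⇒  -11p = -1  ⇒  p = 1/11.
At equilibrium Country B is indifferent across columns, so Country B's payoff equals the payoff from Arm: (1/11)·(-3) + (10/11)·6 = 57/11.

57/11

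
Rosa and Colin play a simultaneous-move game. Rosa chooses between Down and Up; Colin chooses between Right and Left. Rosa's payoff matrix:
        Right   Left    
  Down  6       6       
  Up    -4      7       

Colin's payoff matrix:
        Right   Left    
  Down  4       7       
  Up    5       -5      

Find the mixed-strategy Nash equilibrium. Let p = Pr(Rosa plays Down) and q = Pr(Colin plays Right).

p = 10/13, q = 1/11

Colin's indifference between Right and Left determines Rosa's mixing probability p:
  Colin's payoff from Right: p·4 + (1−p)·5 = -p + 5
  Colin's payoff from Left: p·7 + (1−p)·(-5) = 12p - 5
  -p + 5 = 12p - 5  ⇒  -13p = -10  ⇒  p = 10/13.
Rosa's indifference between Down and Up determines Colin's mixing probability q:
  Rosa's payoff to Down: q·6 + (1−q)·6 = 6
  Rosa's payoff to Up: q·(-4) + (1−q)·7 = -11q + 7
  6 = -11q + 7  ⇒  11q = 1  ⇒  q = 1/11.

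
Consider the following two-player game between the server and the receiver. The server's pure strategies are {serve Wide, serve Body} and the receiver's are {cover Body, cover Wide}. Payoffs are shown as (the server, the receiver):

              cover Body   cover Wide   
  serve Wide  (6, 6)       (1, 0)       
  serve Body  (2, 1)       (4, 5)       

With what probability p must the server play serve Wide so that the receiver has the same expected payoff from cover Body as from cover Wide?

The server's mix must leave the receiver indifferent between cover Body and cover Wide.
  the receiver's payoff to cover Body: p·6 + (1−p)·1 = 5p + 1
  the receiver's payoff to cover Wide: p·0 + (1−p)·5 = -5p + 5
  5p + 1 = -5p + 5  ⇒  10p = 4  ⇒  p = 2/5.

p = 2/5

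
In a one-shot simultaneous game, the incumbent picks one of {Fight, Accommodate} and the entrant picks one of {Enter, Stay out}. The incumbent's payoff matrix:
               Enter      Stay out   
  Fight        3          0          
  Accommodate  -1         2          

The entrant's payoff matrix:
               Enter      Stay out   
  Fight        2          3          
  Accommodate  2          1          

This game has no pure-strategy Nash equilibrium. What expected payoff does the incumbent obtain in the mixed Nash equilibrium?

In a mixed equilibrium the incumbent is indifferent between Fight and Accommodate; this condition fixes q.
  the incumbent's payoff to Fight: q·3 + (1−q)·0 = 3q
  the incumbent's payoff to Accommodate: q·(-1) + (1−q)·2 = -3q + 2
  3q = -3q + 2  ⇒  6q = 2  ⇒  q = 1/3.
At equilibrium the incumbent is indifferent across rows, so the incumbent's payoff equals the payoff from Fight: (1/3)·3 + (2/3)·0 = 1.

1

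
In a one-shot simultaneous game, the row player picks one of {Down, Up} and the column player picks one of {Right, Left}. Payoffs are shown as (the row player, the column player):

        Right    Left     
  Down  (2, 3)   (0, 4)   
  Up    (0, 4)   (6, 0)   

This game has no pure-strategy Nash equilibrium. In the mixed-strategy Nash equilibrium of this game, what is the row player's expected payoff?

For the row player to be willing to mix, the row player must be indifferent between Down and Up, which pins down the column player's mix.
  the row player's payoff from Down: q·2 + (1−q)·0 = 2q
  the row player's payoff from Up: q·0 + (1−q)·6 = -6q + 6
  2q = -6q + 6  ⇒  8q = 6  ⇒  q = 3/4.
At equilibrium the row player is indifferent across rows, so the row player's payoff equals the payoff from Down: (3/4)·2 + (1/4)·0 = 3/2.

3/2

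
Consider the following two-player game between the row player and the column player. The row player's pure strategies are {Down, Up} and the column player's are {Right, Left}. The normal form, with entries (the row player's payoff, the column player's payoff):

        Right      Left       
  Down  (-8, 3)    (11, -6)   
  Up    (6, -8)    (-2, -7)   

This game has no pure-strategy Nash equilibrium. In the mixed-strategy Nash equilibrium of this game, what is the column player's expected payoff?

-69/10

The column player's indifference between Right and Left determines the row player's mixing probability p:
  the column player's expected payoff from Right: p·3 + (1−p)·(-8) = 11p - 8
  the column player's expected payoff from Left: p·(-6) + (1−p)·(-7) = p - 7
  11p - 8 = p - 7  ⇒  10p = 1  ⇒  p = 1/10.
At equilibrium the column player is indifferent across columns, so the column player's payoff equals the payoff from Right: (1/10)·3 + (9/10)·(-8) = -69/10.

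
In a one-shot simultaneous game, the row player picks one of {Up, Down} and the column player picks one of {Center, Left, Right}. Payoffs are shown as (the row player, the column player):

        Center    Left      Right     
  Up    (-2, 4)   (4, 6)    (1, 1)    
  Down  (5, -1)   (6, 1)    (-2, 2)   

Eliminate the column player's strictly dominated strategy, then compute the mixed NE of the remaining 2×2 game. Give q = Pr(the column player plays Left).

q = 3/5

The column player's strategy Center is strictly dominated by Left: 6 > 4 and 1 > -1. Eliminate Center.
The column player's mix must leave the row player indifferent between Up and Down.
  the row player's expected payoff from Up: q·4 + (1−q)·1 = 3q + 1
  the row player's expected payoff from Down: q·6 + (1−q)·(-2) = 8q - 2
  3q + 1 = 8q - 2  ⇒  -5q = -3  ⇒  q = 3/5.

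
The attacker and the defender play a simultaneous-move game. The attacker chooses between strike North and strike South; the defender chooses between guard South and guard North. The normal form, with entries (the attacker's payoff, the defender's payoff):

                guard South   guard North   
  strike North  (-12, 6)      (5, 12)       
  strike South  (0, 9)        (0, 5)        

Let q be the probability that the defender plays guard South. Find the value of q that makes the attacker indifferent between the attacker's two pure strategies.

q = 5/17

The attacker's indifference between strike North and strike South determines the defender's mixing probability q:
  the attacker's payoff to strike North: q·(-12) + (1−q)·5 = -17q + 5
  the attacker's payoff to strike South: q·0 + (1−q)·0 = 0
  -17q + 5 = 0  ⇒  -17q = -5  ⇒  q = 5/17.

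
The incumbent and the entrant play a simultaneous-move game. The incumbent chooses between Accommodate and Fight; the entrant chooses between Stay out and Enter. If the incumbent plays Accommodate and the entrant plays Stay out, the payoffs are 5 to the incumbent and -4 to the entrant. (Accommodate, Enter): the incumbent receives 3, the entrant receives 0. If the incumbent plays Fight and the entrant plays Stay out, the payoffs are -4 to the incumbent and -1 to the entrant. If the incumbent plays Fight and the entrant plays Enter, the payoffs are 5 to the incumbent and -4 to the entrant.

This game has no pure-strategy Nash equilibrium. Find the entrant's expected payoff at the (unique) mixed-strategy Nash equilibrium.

-16/7

For the entrant to be willing to mix, the entrant must be indifferent between Stay out and Enter, which pins down the incumbent's mix.
  the entrant's payoff from Stay out: p·(-4) + (1−p)·(-1) = -3p - 1
  the entrant's payoff from Enter: p·0 + (1−p)·(-4) = 4p - 4
  -3p - 1 = 4p - 4  ⇒  -7p = -3  ⇒  p = 3/7.
At equilibrium the entrant is indifferent across columns, so the entrant's payoff equals the payoff from Stay out: (3/7)·(-4) + (4/7)·(-1) = -16/7.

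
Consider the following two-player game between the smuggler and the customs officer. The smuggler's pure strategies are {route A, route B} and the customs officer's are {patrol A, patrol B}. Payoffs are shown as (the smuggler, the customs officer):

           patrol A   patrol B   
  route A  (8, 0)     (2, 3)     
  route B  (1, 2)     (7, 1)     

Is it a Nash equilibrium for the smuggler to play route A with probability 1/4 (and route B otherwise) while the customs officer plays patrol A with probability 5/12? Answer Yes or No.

Yes

Check the customs officer's indifference given the smuggler's mix p = 1/4:
  payoff from patrol A = 3/2; payoff from patrol B = 3/2 — equal.
Check the smuggler's indifference given the customs officer's mix q = 5/12:
  payoff from route A = 9/2; payoff from route B = 9/2 — equal.
Both players are indifferent, so neither can profitably deviate.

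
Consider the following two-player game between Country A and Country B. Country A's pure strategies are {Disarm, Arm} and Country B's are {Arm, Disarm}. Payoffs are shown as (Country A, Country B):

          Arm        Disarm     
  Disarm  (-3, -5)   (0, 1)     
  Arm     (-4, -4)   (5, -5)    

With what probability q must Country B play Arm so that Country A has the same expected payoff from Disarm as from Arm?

Set Country A's expected payoff from Disarm equal to that from Arm:
  Country A's payoff from Disarm: q·(-3) + (1−q)·0 = -3q
  Country A's payoff from Arm: q·(-4) + (1−q)·5 = -9q + 5
  -3q = -9q + 5  ⇒  6q = 5  ⇒  q = 5/6.

q = 5/6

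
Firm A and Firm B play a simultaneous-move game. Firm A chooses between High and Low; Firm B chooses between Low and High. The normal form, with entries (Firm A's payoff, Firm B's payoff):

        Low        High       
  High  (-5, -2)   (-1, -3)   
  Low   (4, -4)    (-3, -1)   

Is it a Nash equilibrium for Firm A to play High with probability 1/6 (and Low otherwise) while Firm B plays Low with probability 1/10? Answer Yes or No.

Given Firm A's mix p = 1/6, Firm B's payoff from Low is -11/3 but from High is -4/3. Firm B strictly prefers High, so Firm B would not mix.
So the proposed profile is not a Nash equilibrium.

No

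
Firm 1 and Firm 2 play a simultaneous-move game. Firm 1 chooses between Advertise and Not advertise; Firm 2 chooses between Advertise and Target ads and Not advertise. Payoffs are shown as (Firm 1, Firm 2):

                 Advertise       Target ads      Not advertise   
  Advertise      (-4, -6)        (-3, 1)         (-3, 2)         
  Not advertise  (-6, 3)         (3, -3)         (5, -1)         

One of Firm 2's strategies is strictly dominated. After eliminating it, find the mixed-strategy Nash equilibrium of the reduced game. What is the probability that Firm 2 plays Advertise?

Firm 2's strategy Target ads is strictly dominated by Not advertise: 2 > 1 and -1 > -3. Eliminate Target ads.
Set Firm 1's expected payoff from Advertise equal to that from Not advertise:
  Firm 1's payoff from Advertise: q·(-4) + (1−q)·(-3) = -q - 3
  Firm 1's payoff from Not advertise: q·(-6) + (1−q)·5 = -11q + 5
  -q - 3 = -11q + 5  ⇒  10q = 8  ⇒  q = 4/5.

q = 4/5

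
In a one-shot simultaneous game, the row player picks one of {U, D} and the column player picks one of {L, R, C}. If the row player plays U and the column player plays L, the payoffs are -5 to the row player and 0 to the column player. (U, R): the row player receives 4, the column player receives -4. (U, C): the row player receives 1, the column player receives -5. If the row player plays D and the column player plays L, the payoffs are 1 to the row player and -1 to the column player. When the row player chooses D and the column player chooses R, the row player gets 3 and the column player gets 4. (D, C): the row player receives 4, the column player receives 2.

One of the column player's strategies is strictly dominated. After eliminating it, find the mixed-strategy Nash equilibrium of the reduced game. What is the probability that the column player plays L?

q = 1/7

The column player's strategy C is strictly dominated by R: -4 > -5 and 4 > 2. Eliminate C.
In a mixed equilibrium the row player is indifferent between U and D; this condition fixes q.
  the row player's payoff to U: q·(-5) + (1−q)·4 = -9q + 4
  the row player's payoff to D: q·1 + (1−q)·3 = -2q + 3
  -9q + 4 = -2q + 3  ⇒  -7q = -1  ⇒  q = 1/7.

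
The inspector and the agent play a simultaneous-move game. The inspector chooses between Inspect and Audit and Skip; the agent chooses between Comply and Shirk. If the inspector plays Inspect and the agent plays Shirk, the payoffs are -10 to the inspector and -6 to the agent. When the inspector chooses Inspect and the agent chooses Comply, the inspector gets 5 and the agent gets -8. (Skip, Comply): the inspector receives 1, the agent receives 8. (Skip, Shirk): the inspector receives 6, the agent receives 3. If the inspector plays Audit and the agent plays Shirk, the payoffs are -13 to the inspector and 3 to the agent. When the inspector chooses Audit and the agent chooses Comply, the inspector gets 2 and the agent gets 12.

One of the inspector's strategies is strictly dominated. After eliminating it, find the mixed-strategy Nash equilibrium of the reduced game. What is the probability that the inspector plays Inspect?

The inspector's strategy Audit is strictly dominated by Inspect: 5 > 2 and -10 > -13. Eliminate Audit.
The inspector's mix must leave the agent indifferent between Comply and Shirk.
  the agent's payoff to Comply: p·(-8) + (1−p)·8 = -16p + 8
  the agent's payoff to Shirk: p·(-6) + (1−p)·3 = -9p + 3
  -16p + 8 = -9p + 3  ⇒  -7p = -5  ⇒  p = 5/7.

p = 5/7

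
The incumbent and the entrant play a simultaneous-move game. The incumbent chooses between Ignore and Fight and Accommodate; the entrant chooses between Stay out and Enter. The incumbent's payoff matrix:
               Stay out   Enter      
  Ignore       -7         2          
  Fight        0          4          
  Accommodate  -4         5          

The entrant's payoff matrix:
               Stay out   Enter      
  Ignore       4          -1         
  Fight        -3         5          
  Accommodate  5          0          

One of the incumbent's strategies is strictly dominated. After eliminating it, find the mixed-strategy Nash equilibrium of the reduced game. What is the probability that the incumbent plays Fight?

The incumbent's strategy Ignore is strictly dominated by Accommodate: -4 > -7 and 5 > 2. Eliminate Ignore.
For the entrant to be willing to mix, the entrant must be indifferent between Stay out and Enter, which pins down the incumbent's mix.
  the entrant's expected payoff from Stay out: p·(-3) + (1−p)·5 = -8p + 5
  the entrant's expected payoff from Enter: p·5 + (1−p)·0 = 5p
  -8p + 5 = 5p  ⇒  -13p = -5  ⇒  p = 5/13.

p = 5/13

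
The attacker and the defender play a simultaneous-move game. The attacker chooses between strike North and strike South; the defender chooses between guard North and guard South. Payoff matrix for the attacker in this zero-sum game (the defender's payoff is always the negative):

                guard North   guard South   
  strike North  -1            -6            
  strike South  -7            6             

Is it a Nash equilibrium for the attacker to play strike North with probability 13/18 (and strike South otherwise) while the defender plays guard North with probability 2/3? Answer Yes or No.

Check the defender's indifference given the attacker's mix p = 13/18:
  payoff from guard North = 8/3; payoff from guard South = 8/3 — equal.
Check the attacker's indifference given the defender's mix q = 2/3:
  payoff from strike North = -8/3; payoff from strike South = -8/3 — equal.
Both players are indifferent, so neither can profitably deviate.

Yes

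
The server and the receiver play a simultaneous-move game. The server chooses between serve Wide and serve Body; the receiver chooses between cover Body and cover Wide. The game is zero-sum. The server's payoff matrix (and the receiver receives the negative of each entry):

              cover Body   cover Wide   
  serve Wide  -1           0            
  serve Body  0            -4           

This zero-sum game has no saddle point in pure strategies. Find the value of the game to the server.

The server's indifference between serve Wide and serve Body determines the receiver's mixing probability q:
  the server's expected payoff from serve Wide: q·(-1) + (1−q)·0 = -q
  the server's expected payoff from serve Body: q·0 + (1−q)·(-4) = 4q - 4
  -q = 4q - 4  ⇒  -5q = -4  ⇒  q = 4/5.
The value is the server's expected payoff against this mix (using serve Wide): (4/5)·(-1) + (1/5)·0 = -4/5.

v = -4/5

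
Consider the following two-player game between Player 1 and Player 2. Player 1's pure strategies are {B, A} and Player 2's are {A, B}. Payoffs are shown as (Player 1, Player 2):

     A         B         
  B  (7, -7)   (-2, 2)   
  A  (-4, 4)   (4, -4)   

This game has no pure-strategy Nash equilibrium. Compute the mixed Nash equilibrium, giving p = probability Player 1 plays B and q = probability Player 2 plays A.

Player 2's indifference between A and B determines Player 1's mixing probability p:
  Player 2's expected payoff from A: p·(-7) + (1−p)·4 = -11p + 4
  Player 2's expected payoff from B: p·2 + (1−p)·(-4) = 6p - 4
  -11p + 4 = 6p - 4  ⇒  -17p = -8  ⇒  p = 8/17.
Player 1's indifference between B and A determines Player 2's mixing probability q:
  Player 1's payoff to B: q·7 + (1−q)·(-2) = 9q - 2
  Player 1's payoff to A: q·(-4) + (1−q)·4 = -8q + 4
  9q - 2 = -8q + 4  ⇒  17q = 6  ⇒  q = 6/17.

p = 8/17, q = 6/17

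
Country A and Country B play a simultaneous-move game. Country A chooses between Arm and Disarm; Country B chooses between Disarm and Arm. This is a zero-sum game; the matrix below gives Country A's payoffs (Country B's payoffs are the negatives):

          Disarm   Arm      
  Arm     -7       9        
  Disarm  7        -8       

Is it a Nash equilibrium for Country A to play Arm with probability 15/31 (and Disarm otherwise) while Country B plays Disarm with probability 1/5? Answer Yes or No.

Given Country B's mix q = 1/5, Country A's payoff from Arm is 29/5 but from Disarm is -5. Country A strictly prefers Arm, so Country A would not mix.
So the proposed profile is not a Nash equilibrium.

No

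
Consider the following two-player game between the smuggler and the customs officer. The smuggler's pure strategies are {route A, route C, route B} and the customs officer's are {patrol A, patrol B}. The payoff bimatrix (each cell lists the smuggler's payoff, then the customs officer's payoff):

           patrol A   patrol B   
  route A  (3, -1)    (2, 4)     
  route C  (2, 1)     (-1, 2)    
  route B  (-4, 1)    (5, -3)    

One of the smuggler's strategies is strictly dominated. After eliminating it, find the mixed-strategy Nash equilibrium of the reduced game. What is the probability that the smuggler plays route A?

p = 4/9

The smuggler's strategy route C is strictly dominated by route A: 3 > 2 and 2 > -1. Eliminate route C.
The customs officer's indifference between patrol A and patrol B determines the smuggler's mixing probability p:
  the customs officer's expected payoff from patrol A: p·(-1) + (1−p)·1 = -2p + 1
  the customs officer's expected payoff from patrol B: p·4 + (1−p)·(-3) = 7p - 3
  -2p + 1 = 7p - 3  ⇒  -9p = -4  ⇒  p = 4/9.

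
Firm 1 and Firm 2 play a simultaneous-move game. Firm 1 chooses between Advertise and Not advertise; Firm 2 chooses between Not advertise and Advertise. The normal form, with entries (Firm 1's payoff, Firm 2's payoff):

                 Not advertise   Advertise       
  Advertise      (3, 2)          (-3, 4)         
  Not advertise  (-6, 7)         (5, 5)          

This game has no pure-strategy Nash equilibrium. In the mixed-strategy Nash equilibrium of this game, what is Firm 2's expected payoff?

9/2

In a mixed equilibrium Firm 2 is indifferent between Not advertise and Advertise; this condition fixes p.
  Firm 2's payoff from Not advertise: p·2 + (1−p)·7 = -5p + 7
  Firm 2's payoff from Advertise: p·4 + (1−p)·5 = -p + 5
  -5p + 7 = -p + 5  ⇒  -4p = -2  ⇒  p = 1/2.
At equilibrium Firm 2 is indifferent across columns, so Firm 2's payoff equals the payoff from Not advertise: (1/2)·2 + (1/2)·7 = 9/2.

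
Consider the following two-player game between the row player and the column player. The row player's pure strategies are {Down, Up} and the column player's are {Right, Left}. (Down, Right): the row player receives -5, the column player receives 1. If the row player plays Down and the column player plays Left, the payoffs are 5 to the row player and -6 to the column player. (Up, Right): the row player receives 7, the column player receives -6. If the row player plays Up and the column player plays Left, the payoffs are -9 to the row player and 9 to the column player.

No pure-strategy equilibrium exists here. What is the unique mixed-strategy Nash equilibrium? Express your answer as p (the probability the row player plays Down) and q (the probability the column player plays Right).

p = 15/22, q = 7/13

The column player's indifference between Right and Left determines the row player's mixing probability p:
  the column player's expected payoff from Right: p·1 + (1−p)·(-6) = 7p - 6
  the column player's expected payoff from Left: p·(-6) + (1−p)·9 = -15p + 9
  7p - 6 = -15p + 9  ⇒  22p = 15  ⇒  p = 15/22.
In a mixed equilibrium the row player is indifferent between Down and Up; this condition fixes q.
  the row player's payoff from Down: q·(-5) + (1−q)·5 = -10q + 5
  the row player's payoff from Up: q·7 + (1−q)·(-9) = 16q - 9
  -10q + 5 = 16q - 9  ⇒  -26q = -14  ⇒  q = 7/13.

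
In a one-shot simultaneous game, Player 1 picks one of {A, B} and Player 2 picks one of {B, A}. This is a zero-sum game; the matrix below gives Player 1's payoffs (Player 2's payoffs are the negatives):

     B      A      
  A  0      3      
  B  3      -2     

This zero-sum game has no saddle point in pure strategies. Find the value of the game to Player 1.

Player 2's mix must leave Player 1 indifferent between A and B.
  Player 1's payoff to A: q·0 + (1−q)·3 = -3q + 3
  Player 1's payoff to B: q·3 + (1−q)·(-2) = 5q - 2
  -3q + 3 = 5q - 2  ⇒  -8q = -5  ⇒  q = 5/8.
The value is Player 1's expected payoff against this mix (using A): (5/8)·0 + (3/8)·3 = 9/8.

v = 9/8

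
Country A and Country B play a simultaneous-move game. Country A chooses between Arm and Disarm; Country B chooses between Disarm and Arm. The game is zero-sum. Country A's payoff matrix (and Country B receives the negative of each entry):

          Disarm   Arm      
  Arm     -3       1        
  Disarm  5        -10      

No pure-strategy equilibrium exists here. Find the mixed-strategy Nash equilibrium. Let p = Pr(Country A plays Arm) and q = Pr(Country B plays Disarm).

In a mixed equilibrium Country B is indifferent between Disarm and Arm; this condition fixes p.
  Country B's payoff to Disarm: p·3 + (1−p)·(-5) = 8p - 5
  Country B's payoff to Arm: p·(-1) + (1−p)·10 = -11p + 10
  8p - 5 = -11p + 10  ⇒  19p = 15  ⇒  p = 15/19.
Country A's indifference between Arm and Disarm determines Country B's mixing probability q:
  Country A's payoff from Arm: q·(-3) + (1−q)·1 = -4q + 1
  Country A's payoff from Disarm: q·5 + (1−q)·(-10) = 15q - 10
  -4q + 1 = 15q - 10  ⇒  -19q = -11  ⇒  q = 11/19.

p = 15/19, q = 11/19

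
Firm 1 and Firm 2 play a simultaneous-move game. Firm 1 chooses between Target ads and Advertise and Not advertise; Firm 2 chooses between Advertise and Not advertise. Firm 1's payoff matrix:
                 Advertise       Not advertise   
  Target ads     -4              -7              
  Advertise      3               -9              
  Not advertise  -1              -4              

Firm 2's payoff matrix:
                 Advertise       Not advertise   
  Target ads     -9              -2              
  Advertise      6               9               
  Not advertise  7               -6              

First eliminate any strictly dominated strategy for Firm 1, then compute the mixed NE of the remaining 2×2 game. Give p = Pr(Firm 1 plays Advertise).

p = 13/16

Firm 1's strategy Target ads is strictly dominated by Not advertise: -1 > -4 and -4 > -7. Eliminate Target ads.
Set Firm 2's expected payoff from Advertise equal to that from Not advertise:
  Firm 2's payoff from Advertise: p·6 + (1−p)·7 = -p + 7
  Firm 2's payoff from Not advertise: p·9 + (1−p)·(-6) = 15p - 6
  -p + 7 = 15p - 6  ⇒  -16p = -13  ⇒  p = 13/16.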